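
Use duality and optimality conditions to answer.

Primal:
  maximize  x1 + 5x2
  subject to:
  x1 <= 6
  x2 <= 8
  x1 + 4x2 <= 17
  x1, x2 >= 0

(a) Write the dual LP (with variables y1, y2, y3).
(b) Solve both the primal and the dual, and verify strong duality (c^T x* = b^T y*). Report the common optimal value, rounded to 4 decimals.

The standard primal-dual pair for 'max c^T x s.t. A x <= b, x >= 0' is:
  Dual:  min b^T y  s.t.  A^T y >= c,  y >= 0.

So the dual LP is:
  minimize  6y1 + 8y2 + 17y3
  subject to:
    y1 + y3 >= 1
    y2 + 4y3 >= 5
    y1, y2, y3 >= 0

Solving the primal: x* = (0, 4.25).
  primal value c^T x* = 21.25.
Solving the dual: y* = (0, 0, 1.25).
  dual value b^T y* = 21.25.
Strong duality: c^T x* = b^T y*. Confirmed.

21.25


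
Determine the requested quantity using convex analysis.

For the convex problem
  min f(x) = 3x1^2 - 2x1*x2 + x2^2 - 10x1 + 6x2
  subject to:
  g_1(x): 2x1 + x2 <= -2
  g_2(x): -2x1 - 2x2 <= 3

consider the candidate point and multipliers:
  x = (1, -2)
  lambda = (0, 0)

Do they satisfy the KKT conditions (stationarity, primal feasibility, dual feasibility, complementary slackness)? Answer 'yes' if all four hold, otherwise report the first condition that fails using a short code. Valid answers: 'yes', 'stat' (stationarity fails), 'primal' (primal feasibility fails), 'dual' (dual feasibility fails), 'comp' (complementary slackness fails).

Gradient of f: grad f(x) = Q x + c = (0, 0)
Constraint values g_i(x) = a_i^T x - b_i:
  g_1((1, -2)) = 2
  g_2((1, -2)) = -1
Stationarity residual: grad f(x) + sum_i lambda_i a_i = (0, 0)
  -> stationarity OK
Primal feasibility (all g_i <= 0): FAILS
Dual feasibility (all lambda_i >= 0): OK
Complementary slackness (lambda_i * g_i(x) = 0 for all i): OK

Verdict: the first failing condition is primal_feasibility -> primal.

primal


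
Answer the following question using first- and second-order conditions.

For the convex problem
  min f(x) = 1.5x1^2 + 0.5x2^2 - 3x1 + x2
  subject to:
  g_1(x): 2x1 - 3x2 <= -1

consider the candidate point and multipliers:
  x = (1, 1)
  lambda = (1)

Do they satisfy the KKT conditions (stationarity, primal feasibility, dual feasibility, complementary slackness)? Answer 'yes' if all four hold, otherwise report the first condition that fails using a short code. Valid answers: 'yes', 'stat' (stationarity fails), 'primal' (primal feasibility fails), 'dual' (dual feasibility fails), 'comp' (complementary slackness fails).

Gradient of f: grad f(x) = Q x + c = (0, 2)
Constraint values g_i(x) = a_i^T x - b_i:
  g_1((1, 1)) = 0
Stationarity residual: grad f(x) + sum_i lambda_i a_i = (2, -1)
  -> stationarity FAILS
Primal feasibility (all g_i <= 0): OK
Dual feasibility (all lambda_i >= 0): OK
Complementary slackness (lambda_i * g_i(x) = 0 for all i): OK

Verdict: the first failing condition is stationarity -> stat.

stat


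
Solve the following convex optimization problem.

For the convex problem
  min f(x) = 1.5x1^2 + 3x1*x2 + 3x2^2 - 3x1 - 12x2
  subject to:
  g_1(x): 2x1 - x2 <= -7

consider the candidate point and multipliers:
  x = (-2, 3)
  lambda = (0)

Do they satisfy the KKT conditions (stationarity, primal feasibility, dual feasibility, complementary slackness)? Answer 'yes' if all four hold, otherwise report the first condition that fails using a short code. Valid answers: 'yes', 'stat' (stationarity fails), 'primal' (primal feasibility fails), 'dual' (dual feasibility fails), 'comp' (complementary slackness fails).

Gradient of f: grad f(x) = Q x + c = (0, 0)
Constraint values g_i(x) = a_i^T x - b_i:
  g_1((-2, 3)) = 0
Stationarity residual: grad f(x) + sum_i lambda_i a_i = (0, 0)
  -> stationarity OK
Primal feasibility (all g_i <= 0): OK
Dual feasibility (all lambda_i >= 0): OK
Complementary slackness (lambda_i * g_i(x) = 0 for all i): OK

Verdict: yes, KKT holds.

yes


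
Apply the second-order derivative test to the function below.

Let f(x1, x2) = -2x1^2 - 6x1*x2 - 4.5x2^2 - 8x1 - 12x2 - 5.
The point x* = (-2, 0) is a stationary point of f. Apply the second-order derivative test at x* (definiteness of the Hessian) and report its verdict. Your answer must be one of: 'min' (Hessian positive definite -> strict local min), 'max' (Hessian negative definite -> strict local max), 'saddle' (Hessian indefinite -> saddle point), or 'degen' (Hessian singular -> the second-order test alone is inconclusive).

Compute the Hessian H = grad^2 f:
  H = [[-4, -6], [-6, -9]]
Verify stationarity: grad f(x*) = H x* + g = (0, 0).
Eigenvalues of H: -13, 0.
H has a zero eigenvalue (singular; negative semidefinite but not definite), so H is neither positive definite, negative definite, nor indefinite. The second-order test alone is inconclusive -> degen.
(Indeed, f is constant along the null direction of H through x*, so x* is not a strict local extremum.)

degen


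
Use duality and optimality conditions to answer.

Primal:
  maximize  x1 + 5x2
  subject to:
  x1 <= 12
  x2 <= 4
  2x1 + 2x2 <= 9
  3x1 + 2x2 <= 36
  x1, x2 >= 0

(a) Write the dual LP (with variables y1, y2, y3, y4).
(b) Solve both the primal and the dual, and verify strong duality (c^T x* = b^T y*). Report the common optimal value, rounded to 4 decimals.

The standard primal-dual pair for 'max c^T x s.t. A x <= b, x >= 0' is:
  Dual:  min b^T y  s.t.  A^T y >= c,  y >= 0.

So the dual LP is:
  minimize  12y1 + 4y2 + 9y3 + 36y4
  subject to:
    y1 + 2y3 + 3y4 >= 1
    y2 + 2y3 + 2y4 >= 5
    y1, y2, y3, y4 >= 0

Solving the primal: x* = (0.5, 4).
  primal value c^T x* = 20.5.
Solving the dual: y* = (0, 4, 0.5, 0).
  dual value b^T y* = 20.5.
Strong duality: c^T x* = b^T y*. Confirmed.

20.5


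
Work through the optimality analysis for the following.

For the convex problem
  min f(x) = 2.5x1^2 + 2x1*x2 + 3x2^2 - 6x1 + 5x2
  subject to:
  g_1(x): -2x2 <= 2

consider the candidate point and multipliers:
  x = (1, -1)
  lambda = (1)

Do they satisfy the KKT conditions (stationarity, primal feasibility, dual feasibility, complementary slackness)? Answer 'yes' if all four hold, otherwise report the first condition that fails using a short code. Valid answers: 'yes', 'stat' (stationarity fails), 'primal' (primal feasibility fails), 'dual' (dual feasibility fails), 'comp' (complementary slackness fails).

Gradient of f: grad f(x) = Q x + c = (-3, 1)
Constraint values g_i(x) = a_i^T x - b_i:
  g_1((1, -1)) = 0
Stationarity residual: grad f(x) + sum_i lambda_i a_i = (-3, -1)
  -> stationarity FAILS
Primal feasibility (all g_i <= 0): OK
Dual feasibility (all lambda_i >= 0): OK
Complementary slackness (lambda_i * g_i(x) = 0 for all i): OK

Verdict: the first failing condition is stationarity -> stat.

stat


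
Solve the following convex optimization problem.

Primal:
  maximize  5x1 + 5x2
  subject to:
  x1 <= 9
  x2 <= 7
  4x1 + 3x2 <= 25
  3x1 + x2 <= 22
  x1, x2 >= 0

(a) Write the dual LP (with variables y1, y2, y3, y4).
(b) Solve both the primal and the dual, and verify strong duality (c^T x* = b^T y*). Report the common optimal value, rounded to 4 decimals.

The standard primal-dual pair for 'max c^T x s.t. A x <= b, x >= 0' is:
  Dual:  min b^T y  s.t.  A^T y >= c,  y >= 0.

So the dual LP is:
  minimize  9y1 + 7y2 + 25y3 + 22y4
  subject to:
    y1 + 4y3 + 3y4 >= 5
    y2 + 3y3 + y4 >= 5
    y1, y2, y3, y4 >= 0

Solving the primal: x* = (1, 7).
  primal value c^T x* = 40.
Solving the dual: y* = (0, 1.25, 1.25, 0).
  dual value b^T y* = 40.
Strong duality: c^T x* = b^T y*. Confirmed.

40


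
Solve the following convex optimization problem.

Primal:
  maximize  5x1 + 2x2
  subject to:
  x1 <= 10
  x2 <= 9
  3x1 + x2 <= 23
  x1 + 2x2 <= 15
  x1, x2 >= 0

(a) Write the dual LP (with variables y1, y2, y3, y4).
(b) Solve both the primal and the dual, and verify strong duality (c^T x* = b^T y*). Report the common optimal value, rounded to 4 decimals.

The standard primal-dual pair for 'max c^T x s.t. A x <= b, x >= 0' is:
  Dual:  min b^T y  s.t.  A^T y >= c,  y >= 0.

So the dual LP is:
  minimize  10y1 + 9y2 + 23y3 + 15y4
  subject to:
    y1 + 3y3 + y4 >= 5
    y2 + y3 + 2y4 >= 2
    y1, y2, y3, y4 >= 0

Solving the primal: x* = (6.2, 4.4).
  primal value c^T x* = 39.8.
Solving the dual: y* = (0, 0, 1.6, 0.2).
  dual value b^T y* = 39.8.
Strong duality: c^T x* = b^T y*. Confirmed.

39.8


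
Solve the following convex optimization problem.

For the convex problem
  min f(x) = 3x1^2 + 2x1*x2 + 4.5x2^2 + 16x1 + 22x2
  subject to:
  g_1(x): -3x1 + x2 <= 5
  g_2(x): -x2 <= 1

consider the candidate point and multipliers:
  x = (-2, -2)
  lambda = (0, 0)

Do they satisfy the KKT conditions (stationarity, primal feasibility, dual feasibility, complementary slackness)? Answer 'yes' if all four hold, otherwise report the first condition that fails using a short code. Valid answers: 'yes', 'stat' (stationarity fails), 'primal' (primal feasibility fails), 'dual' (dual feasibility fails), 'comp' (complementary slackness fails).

Gradient of f: grad f(x) = Q x + c = (0, 0)
Constraint values g_i(x) = a_i^T x - b_i:
  g_1((-2, -2)) = -1
  g_2((-2, -2)) = 1
Stationarity residual: grad f(x) + sum_i lambda_i a_i = (0, 0)
  -> stationarity OK
Primal feasibility (all g_i <= 0): FAILS
Dual feasibility (all lambda_i >= 0): OK
Complementary slackness (lambda_i * g_i(x) = 0 for all i): OK

Verdict: the first failing condition is primal_feasibility -> primal.

primal


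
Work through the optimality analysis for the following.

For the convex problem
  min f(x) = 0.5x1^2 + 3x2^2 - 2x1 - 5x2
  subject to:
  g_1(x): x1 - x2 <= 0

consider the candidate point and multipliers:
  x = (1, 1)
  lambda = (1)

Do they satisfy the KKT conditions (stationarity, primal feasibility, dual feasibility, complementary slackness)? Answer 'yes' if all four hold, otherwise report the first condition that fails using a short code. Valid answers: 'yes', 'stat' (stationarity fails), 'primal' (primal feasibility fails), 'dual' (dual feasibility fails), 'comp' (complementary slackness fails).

Gradient of f: grad f(x) = Q x + c = (-1, 1)
Constraint values g_i(x) = a_i^T x - b_i:
  g_1((1, 1)) = 0
Stationarity residual: grad f(x) + sum_i lambda_i a_i = (0, 0)
  -> stationarity OK
Primal feasibility (all g_i <= 0): OK
Dual feasibility (all lambda_i >= 0): OK
Complementary slackness (lambda_i * g_i(x) = 0 for all i): OK

Verdict: yes, KKT holds.

yes


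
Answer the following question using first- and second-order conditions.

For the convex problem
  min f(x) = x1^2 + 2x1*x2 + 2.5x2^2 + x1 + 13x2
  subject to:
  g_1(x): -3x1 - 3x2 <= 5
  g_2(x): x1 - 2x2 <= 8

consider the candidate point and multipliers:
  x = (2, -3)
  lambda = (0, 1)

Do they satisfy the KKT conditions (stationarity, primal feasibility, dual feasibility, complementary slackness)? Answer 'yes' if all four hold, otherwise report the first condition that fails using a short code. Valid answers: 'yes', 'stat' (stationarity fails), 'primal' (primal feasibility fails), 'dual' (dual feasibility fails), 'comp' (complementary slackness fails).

Gradient of f: grad f(x) = Q x + c = (-1, 2)
Constraint values g_i(x) = a_i^T x - b_i:
  g_1((2, -3)) = -2
  g_2((2, -3)) = 0
Stationarity residual: grad f(x) + sum_i lambda_i a_i = (0, 0)
  -> stationarity OK
Primal feasibility (all g_i <= 0): OK
Dual feasibility (all lambda_i >= 0): OK
Complementary slackness (lambda_i * g_i(x) = 0 for all i): OK

Verdict: yes, KKT holds.

yes


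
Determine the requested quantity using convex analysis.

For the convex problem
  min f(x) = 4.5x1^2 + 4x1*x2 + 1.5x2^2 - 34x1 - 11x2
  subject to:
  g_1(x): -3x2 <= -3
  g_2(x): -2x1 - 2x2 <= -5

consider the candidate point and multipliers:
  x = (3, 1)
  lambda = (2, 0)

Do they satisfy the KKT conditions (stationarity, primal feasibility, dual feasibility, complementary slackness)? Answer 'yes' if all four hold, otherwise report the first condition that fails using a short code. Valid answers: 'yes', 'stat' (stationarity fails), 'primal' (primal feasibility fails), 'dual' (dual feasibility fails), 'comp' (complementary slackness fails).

Gradient of f: grad f(x) = Q x + c = (-3, 4)
Constraint values g_i(x) = a_i^T x - b_i:
  g_1((3, 1)) = 0
  g_2((3, 1)) = -3
Stationarity residual: grad f(x) + sum_i lambda_i a_i = (-3, -2)
  -> stationarity FAILS
Primal feasibility (all g_i <= 0): OK
Dual feasibility (all lambda_i >= 0): OK
Complementary slackness (lambda_i * g_i(x) = 0 for all i): OK

Verdict: the first failing condition is stationarity -> stat.

stat


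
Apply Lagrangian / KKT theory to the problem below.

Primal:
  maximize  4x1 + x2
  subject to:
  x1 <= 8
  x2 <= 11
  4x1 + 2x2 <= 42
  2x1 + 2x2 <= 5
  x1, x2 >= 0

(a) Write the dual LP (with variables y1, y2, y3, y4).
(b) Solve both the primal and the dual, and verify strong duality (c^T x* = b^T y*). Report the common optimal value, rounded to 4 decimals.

The standard primal-dual pair for 'max c^T x s.t. A x <= b, x >= 0' is:
  Dual:  min b^T y  s.t.  A^T y >= c,  y >= 0.

So the dual LP is:
  minimize  8y1 + 11y2 + 42y3 + 5y4
  subject to:
    y1 + 4y3 + 2y4 >= 4
    y2 + 2y3 + 2y4 >= 1
    y1, y2, y3, y4 >= 0

Solving the primal: x* = (2.5, 0).
  primal value c^T x* = 10.
Solving the dual: y* = (0, 0, 0, 2).
  dual value b^T y* = 10.
Strong duality: c^T x* = b^T y*. Confirmed.

10


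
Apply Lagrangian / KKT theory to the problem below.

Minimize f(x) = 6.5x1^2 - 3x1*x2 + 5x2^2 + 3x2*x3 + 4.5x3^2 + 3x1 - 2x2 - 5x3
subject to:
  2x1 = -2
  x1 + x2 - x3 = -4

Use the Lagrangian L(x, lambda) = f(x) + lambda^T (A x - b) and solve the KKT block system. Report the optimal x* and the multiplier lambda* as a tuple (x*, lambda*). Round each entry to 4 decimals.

Form the Lagrangian:
  L(x, lambda) = (1/2) x^T Q x + c^T x + lambda^T (A x - b)
Stationarity (grad_x L = 0): Q x + c + A^T lambda = 0.
Primal feasibility: A x = b.

This gives the KKT block system:
  [ Q   A^T ] [ x     ]   [-c ]
  [ A    0  ] [ lambda ] = [ b ]

Solving the linear system:
  x*      = (-1, -1.28, 1.72)
  lambda* = (-0.24, 6.64)
  f(x*)   = 8.52

x* = (-1, -1.28, 1.72), lambda* = (-0.24, 6.64)


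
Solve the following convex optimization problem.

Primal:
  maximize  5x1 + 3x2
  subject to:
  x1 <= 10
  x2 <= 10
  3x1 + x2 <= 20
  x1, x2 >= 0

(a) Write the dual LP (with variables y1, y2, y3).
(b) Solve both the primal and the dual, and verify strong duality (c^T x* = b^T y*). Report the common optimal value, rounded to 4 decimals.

The standard primal-dual pair for 'max c^T x s.t. A x <= b, x >= 0' is:
  Dual:  min b^T y  s.t.  A^T y >= c,  y >= 0.

So the dual LP is:
  minimize  10y1 + 10y2 + 20y3
  subject to:
    y1 + 3y3 >= 5
    y2 + y3 >= 3
    y1, y2, y3 >= 0

Solving the primal: x* = (3.3333, 10).
  primal value c^T x* = 46.6667.
Solving the dual: y* = (0, 1.3333, 1.6667).
  dual value b^T y* = 46.6667.
Strong duality: c^T x* = b^T y*. Confirmed.

46.6667


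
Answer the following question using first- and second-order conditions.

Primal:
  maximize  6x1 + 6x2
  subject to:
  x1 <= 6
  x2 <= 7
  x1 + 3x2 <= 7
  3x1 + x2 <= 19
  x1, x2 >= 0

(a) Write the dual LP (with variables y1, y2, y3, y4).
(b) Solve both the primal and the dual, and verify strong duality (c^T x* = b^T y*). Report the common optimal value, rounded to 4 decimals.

The standard primal-dual pair for 'max c^T x s.t. A x <= b, x >= 0' is:
  Dual:  min b^T y  s.t.  A^T y >= c,  y >= 0.

So the dual LP is:
  minimize  6y1 + 7y2 + 7y3 + 19y4
  subject to:
    y1 + y3 + 3y4 >= 6
    y2 + 3y3 + y4 >= 6
    y1, y2, y3, y4 >= 0

Solving the primal: x* = (6, 0.3333).
  primal value c^T x* = 38.
Solving the dual: y* = (4, 0, 2, 0).
  dual value b^T y* = 38.
Strong duality: c^T x* = b^T y*. Confirmed.

38


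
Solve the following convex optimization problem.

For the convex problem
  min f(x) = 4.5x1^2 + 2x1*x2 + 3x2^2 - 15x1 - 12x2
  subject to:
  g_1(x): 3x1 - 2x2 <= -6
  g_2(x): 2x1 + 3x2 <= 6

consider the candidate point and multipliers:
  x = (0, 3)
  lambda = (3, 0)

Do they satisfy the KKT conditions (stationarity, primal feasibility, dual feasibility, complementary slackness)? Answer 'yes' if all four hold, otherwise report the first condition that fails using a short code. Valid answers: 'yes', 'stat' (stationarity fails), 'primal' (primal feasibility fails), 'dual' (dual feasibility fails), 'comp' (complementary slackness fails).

Gradient of f: grad f(x) = Q x + c = (-9, 6)
Constraint values g_i(x) = a_i^T x - b_i:
  g_1((0, 3)) = 0
  g_2((0, 3)) = 3
Stationarity residual: grad f(x) + sum_i lambda_i a_i = (0, 0)
  -> stationarity OK
Primal feasibility (all g_i <= 0): FAILS
Dual feasibility (all lambda_i >= 0): OK
Complementary slackness (lambda_i * g_i(x) = 0 for all i): OK

Verdict: the first failing condition is primal_feasibility -> primal.

primal


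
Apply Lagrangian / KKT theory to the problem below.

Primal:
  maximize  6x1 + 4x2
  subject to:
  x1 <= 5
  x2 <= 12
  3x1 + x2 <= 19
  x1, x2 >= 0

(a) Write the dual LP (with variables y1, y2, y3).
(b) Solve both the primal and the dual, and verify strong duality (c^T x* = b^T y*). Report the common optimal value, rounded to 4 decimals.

The standard primal-dual pair for 'max c^T x s.t. A x <= b, x >= 0' is:
  Dual:  min b^T y  s.t.  A^T y >= c,  y >= 0.

So the dual LP is:
  minimize  5y1 + 12y2 + 19y3
  subject to:
    y1 + 3y3 >= 6
    y2 + y3 >= 4
    y1, y2, y3 >= 0

Solving the primal: x* = (2.3333, 12).
  primal value c^T x* = 62.
Solving the dual: y* = (0, 2, 2).
  dual value b^T y* = 62.
Strong duality: c^T x* = b^T y*. Confirmed.

62


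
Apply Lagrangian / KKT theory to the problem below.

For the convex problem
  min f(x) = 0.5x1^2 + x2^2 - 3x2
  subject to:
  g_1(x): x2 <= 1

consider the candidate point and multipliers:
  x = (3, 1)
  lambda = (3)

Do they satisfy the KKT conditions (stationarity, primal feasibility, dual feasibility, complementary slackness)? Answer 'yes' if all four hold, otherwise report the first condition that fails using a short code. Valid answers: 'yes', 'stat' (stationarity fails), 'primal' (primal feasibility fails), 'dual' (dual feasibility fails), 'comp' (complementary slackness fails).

Gradient of f: grad f(x) = Q x + c = (3, -1)
Constraint values g_i(x) = a_i^T x - b_i:
  g_1((3, 1)) = 0
Stationarity residual: grad f(x) + sum_i lambda_i a_i = (3, 2)
  -> stationarity FAILS
Primal feasibility (all g_i <= 0): OK
Dual feasibility (all lambda_i >= 0): OK
Complementary slackness (lambda_i * g_i(x) = 0 for all i): OK

Verdict: the first failing condition is stationarity -> stat.

stat


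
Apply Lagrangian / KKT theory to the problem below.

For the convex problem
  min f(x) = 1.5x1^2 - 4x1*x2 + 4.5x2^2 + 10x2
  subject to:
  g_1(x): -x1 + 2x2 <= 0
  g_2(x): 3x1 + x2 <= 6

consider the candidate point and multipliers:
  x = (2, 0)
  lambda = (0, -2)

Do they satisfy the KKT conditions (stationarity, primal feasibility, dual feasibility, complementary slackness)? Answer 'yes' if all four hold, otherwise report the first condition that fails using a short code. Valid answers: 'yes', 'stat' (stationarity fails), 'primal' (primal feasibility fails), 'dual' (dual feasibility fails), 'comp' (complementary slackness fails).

Gradient of f: grad f(x) = Q x + c = (6, 2)
Constraint values g_i(x) = a_i^T x - b_i:
  g_1((2, 0)) = -2
  g_2((2, 0)) = 0
Stationarity residual: grad f(x) + sum_i lambda_i a_i = (0, 0)
  -> stationarity OK
Primal feasibility (all g_i <= 0): OK
Dual feasibility (all lambda_i >= 0): FAILS
Complementary slackness (lambda_i * g_i(x) = 0 for all i): OK

Verdict: the first failing condition is dual_feasibility -> dual.

dual


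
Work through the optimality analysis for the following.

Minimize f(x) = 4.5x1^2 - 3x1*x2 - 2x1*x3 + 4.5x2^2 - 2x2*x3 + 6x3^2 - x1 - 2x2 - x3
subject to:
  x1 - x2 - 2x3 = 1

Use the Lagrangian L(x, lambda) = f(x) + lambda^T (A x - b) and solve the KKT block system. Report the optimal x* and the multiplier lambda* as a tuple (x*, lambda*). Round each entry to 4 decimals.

Form the Lagrangian:
  L(x, lambda) = (1/2) x^T Q x + c^T x + lambda^T (A x - b)
Stationarity (grad_x L = 0): Q x + c + A^T lambda = 0.
Primal feasibility: A x = b.

This gives the KKT block system:
  [ Q   A^T ] [ x     ]   [-c ]
  [ A    0  ] [ lambda ] = [ b ]

Solving the linear system:
  x*      = (0.3269, -0.0385, -0.3173)
  lambda* = (-2.6923)
  f(x*)   = 1.3798

x* = (0.3269, -0.0385, -0.3173), lambda* = (-2.6923)


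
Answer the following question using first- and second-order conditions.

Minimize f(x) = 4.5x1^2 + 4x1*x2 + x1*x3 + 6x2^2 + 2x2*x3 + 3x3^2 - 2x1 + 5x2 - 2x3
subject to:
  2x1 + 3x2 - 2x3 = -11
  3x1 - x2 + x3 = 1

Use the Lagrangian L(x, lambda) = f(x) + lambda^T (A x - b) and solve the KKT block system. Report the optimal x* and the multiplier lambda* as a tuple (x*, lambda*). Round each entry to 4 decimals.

Form the Lagrangian:
  L(x, lambda) = (1/2) x^T Q x + c^T x + lambda^T (A x - b)
Stationarity (grad_x L = 0): Q x + c + A^T lambda = 0.
Primal feasibility: A x = b.

This gives the KKT block system:
  [ Q   A^T ] [ x     ]   [-c ]
  [ A    0  ] [ lambda ] = [ b ]

Solving the linear system:
  x*      = (-0.935, -1.5201, 2.2849)
  lambda* = (4.6767, 1.619)
  f(x*)   = 19.762

x* = (-0.935, -1.5201, 2.2849), lambda* = (4.6767, 1.619)


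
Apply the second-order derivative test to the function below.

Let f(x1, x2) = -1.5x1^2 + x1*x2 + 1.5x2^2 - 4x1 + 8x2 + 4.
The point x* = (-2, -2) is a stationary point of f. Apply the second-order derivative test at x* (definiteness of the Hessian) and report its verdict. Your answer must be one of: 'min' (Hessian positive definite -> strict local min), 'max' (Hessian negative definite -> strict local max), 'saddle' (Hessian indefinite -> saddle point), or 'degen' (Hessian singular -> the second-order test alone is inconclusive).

Compute the Hessian H = grad^2 f:
  H = [[-3, 1], [1, 3]]
Verify stationarity: grad f(x*) = H x* + g = (0, 0).
Eigenvalues of H: -3.1623, 3.1623.
Eigenvalues have mixed signs, so H is indefinite -> x* is a saddle point.

saddle


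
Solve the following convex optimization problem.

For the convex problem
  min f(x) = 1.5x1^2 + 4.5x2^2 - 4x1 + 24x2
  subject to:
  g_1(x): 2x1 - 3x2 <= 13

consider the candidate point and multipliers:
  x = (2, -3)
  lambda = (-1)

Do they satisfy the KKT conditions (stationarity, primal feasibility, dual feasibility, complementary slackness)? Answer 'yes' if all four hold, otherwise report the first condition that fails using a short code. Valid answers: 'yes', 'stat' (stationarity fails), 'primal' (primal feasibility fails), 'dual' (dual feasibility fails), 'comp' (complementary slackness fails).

Gradient of f: grad f(x) = Q x + c = (2, -3)
Constraint values g_i(x) = a_i^T x - b_i:
  g_1((2, -3)) = 0
Stationarity residual: grad f(x) + sum_i lambda_i a_i = (0, 0)
  -> stationarity OK
Primal feasibility (all g_i <= 0): OK
Dual feasibility (all lambda_i >= 0): FAILS
Complementary slackness (lambda_i * g_i(x) = 0 for all i): OK

Verdict: the first failing condition is dual_feasibility -> dual.

dual


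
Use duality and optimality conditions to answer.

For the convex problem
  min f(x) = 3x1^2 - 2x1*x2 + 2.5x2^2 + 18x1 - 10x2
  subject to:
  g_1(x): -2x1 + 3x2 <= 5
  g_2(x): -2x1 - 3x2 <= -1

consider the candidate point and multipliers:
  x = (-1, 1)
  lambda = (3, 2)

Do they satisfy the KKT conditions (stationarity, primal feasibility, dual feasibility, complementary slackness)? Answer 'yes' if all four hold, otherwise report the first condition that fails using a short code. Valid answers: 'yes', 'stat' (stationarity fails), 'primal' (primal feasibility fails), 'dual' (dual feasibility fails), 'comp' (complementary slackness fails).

Gradient of f: grad f(x) = Q x + c = (10, -3)
Constraint values g_i(x) = a_i^T x - b_i:
  g_1((-1, 1)) = 0
  g_2((-1, 1)) = 0
Stationarity residual: grad f(x) + sum_i lambda_i a_i = (0, 0)
  -> stationarity OK
Primal feasibility (all g_i <= 0): OK
Dual feasibility (all lambda_i >= 0): OK
Complementary slackness (lambda_i * g_i(x) = 0 for all i): OK

Verdict: yes, KKT holds.

yes


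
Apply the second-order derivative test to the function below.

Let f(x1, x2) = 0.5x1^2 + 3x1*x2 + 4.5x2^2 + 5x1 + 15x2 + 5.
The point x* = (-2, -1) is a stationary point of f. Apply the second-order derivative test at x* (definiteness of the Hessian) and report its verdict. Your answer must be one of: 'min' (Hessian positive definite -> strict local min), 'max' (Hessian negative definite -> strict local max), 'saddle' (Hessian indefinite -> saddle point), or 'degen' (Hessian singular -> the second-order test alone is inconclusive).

Compute the Hessian H = grad^2 f:
  H = [[1, 3], [3, 9]]
Verify stationarity: grad f(x*) = H x* + g = (0, 0).
Eigenvalues of H: 0, 10.
H has a zero eigenvalue (singular; positive semidefinite but not definite), so H is neither positive definite, negative definite, nor indefinite. The second-order test alone is inconclusive -> degen.
(Indeed, f is constant along the null direction of H through x*, so x* is not a strict local extremum.)

degen


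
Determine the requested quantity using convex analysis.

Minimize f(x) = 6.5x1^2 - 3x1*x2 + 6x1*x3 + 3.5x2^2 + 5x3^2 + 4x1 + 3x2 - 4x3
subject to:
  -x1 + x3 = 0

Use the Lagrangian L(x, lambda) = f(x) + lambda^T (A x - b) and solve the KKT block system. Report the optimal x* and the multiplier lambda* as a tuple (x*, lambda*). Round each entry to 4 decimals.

Form the Lagrangian:
  L(x, lambda) = (1/2) x^T Q x + c^T x + lambda^T (A x - b)
Stationarity (grad_x L = 0): Q x + c + A^T lambda = 0.
Primal feasibility: A x = b.

This gives the KKT block system:
  [ Q   A^T ] [ x     ]   [-c ]
  [ A    0  ] [ lambda ] = [ b ]

Solving the linear system:
  x*      = (-0.0381, -0.4449, -0.0381)
  lambda* = (4.6102)
  f(x*)   = -0.6674

x* = (-0.0381, -0.4449, -0.0381), lambda* = (4.6102)


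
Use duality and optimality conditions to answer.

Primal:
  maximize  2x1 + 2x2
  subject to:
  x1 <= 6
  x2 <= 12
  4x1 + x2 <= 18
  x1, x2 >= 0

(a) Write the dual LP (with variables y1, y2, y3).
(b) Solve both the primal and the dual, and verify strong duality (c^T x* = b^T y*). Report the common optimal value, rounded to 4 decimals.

The standard primal-dual pair for 'max c^T x s.t. A x <= b, x >= 0' is:
  Dual:  min b^T y  s.t.  A^T y >= c,  y >= 0.

So the dual LP is:
  minimize  6y1 + 12y2 + 18y3
  subject to:
    y1 + 4y3 >= 2
    y2 + y3 >= 2
    y1, y2, y3 >= 0

Solving the primal: x* = (1.5, 12).
  primal value c^T x* = 27.
Solving the dual: y* = (0, 1.5, 0.5).
  dual value b^T y* = 27.
Strong duality: c^T x* = b^T y*. Confirmed.

27


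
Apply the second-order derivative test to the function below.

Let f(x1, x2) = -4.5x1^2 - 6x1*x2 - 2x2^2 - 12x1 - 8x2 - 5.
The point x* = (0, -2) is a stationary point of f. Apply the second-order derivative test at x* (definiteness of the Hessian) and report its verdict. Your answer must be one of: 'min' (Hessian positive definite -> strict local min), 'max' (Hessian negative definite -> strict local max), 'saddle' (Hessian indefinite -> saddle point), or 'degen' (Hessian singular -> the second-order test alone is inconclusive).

Compute the Hessian H = grad^2 f:
  H = [[-9, -6], [-6, -4]]
Verify stationarity: grad f(x*) = H x* + g = (0, 0).
Eigenvalues of H: -13, 0.
H has a zero eigenvalue (singular; negative semidefinite but not definite), so H is neither positive definite, negative definite, nor indefinite. The second-order test alone is inconclusive -> degen.
(Indeed, f is constant along the null direction of H through x*, so x* is not a strict local extremum.)

degen


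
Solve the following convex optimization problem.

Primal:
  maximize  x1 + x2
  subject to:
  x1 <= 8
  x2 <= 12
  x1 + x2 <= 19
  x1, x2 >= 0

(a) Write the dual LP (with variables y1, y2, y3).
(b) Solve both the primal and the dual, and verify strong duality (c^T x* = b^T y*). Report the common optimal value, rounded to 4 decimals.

The standard primal-dual pair for 'max c^T x s.t. A x <= b, x >= 0' is:
  Dual:  min b^T y  s.t.  A^T y >= c,  y >= 0.

So the dual LP is:
  minimize  8y1 + 12y2 + 19y3
  subject to:
    y1 + y3 >= 1
    y2 + y3 >= 1
    y1, y2, y3 >= 0

Solving the primal: x* = (7, 12).
  primal value c^T x* = 19.
Solving the dual: y* = (0, 0, 1).
  dual value b^T y* = 19.
Strong duality: c^T x* = b^T y*. Confirmed.

19


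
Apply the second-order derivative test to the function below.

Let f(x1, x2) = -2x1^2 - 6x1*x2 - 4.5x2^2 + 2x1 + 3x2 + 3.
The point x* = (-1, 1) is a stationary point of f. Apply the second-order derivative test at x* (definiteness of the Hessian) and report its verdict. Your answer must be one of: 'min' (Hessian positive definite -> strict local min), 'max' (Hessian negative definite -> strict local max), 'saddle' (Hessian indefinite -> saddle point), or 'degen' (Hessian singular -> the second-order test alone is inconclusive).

Compute the Hessian H = grad^2 f:
  H = [[-4, -6], [-6, -9]]
Verify stationarity: grad f(x*) = H x* + g = (0, 0).
Eigenvalues of H: -13, 0.
H has a zero eigenvalue (singular; negative semidefinite but not definite), so H is neither positive definite, negative definite, nor indefinite. The second-order test alone is inconclusive -> degen.
(Indeed, f is constant along the null direction of H through x*, so x* is not a strict local extremum.)

degen


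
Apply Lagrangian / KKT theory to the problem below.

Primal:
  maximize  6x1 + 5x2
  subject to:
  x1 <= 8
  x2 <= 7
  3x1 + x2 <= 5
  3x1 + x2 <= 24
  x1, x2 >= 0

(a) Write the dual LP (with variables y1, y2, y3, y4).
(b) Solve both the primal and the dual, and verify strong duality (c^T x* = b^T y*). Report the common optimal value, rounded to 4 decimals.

The standard primal-dual pair for 'max c^T x s.t. A x <= b, x >= 0' is:
  Dual:  min b^T y  s.t.  A^T y >= c,  y >= 0.

So the dual LP is:
  minimize  8y1 + 7y2 + 5y3 + 24y4
  subject to:
    y1 + 3y3 + 3y4 >= 6
    y2 + y3 + y4 >= 5
    y1, y2, y3, y4 >= 0

Solving the primal: x* = (0, 5).
  primal value c^T x* = 25.
Solving the dual: y* = (0, 0, 5, 0).
  dual value b^T y* = 25.
Strong duality: c^T x* = b^T y*. Confirmed.

25


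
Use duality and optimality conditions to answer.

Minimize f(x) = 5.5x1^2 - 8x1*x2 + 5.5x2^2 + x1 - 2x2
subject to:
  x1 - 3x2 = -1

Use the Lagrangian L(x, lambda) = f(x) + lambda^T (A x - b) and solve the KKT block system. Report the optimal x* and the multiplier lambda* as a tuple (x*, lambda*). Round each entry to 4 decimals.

Form the Lagrangian:
  L(x, lambda) = (1/2) x^T Q x + c^T x + lambda^T (A x - b)
Stationarity (grad_x L = 0): Q x + c + A^T lambda = 0.
Primal feasibility: A x = b.

This gives the KKT block system:
  [ Q   A^T ] [ x     ]   [-c ]
  [ A    0  ] [ lambda ] = [ b ]

Solving the linear system:
  x*      = (0.1613, 0.3871)
  lambda* = (0.3226)
  f(x*)   = -0.1452

x* = (0.1613, 0.3871), lambda* = (0.3226)


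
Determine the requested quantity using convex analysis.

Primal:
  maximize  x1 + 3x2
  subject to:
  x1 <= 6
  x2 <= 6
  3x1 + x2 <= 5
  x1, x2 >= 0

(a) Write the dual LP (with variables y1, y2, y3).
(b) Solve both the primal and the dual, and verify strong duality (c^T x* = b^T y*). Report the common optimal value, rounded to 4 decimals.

The standard primal-dual pair for 'max c^T x s.t. A x <= b, x >= 0' is:
  Dual:  min b^T y  s.t.  A^T y >= c,  y >= 0.

So the dual LP is:
  minimize  6y1 + 6y2 + 5y3
  subject to:
    y1 + 3y3 >= 1
    y2 + y3 >= 3
    y1, y2, y3 >= 0

Solving the primal: x* = (0, 5).
  primal value c^T x* = 15.
Solving the dual: y* = (0, 0, 3).
  dual value b^T y* = 15.
Strong duality: c^T x* = b^T y*. Confirmed.

15


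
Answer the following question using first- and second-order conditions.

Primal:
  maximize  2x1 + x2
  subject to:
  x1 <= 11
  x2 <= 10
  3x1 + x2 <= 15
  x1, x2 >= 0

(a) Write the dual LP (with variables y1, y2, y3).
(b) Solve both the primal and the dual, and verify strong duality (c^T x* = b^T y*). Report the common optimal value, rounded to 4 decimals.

The standard primal-dual pair for 'max c^T x s.t. A x <= b, x >= 0' is:
  Dual:  min b^T y  s.t.  A^T y >= c,  y >= 0.

So the dual LP is:
  minimize  11y1 + 10y2 + 15y3
  subject to:
    y1 + 3y3 >= 2
    y2 + y3 >= 1
    y1, y2, y3 >= 0

Solving the primal: x* = (1.6667, 10).
  primal value c^T x* = 13.3333.
Solving the dual: y* = (0, 0.3333, 0.6667).
  dual value b^T y* = 13.3333.
Strong duality: c^T x* = b^T y*. Confirmed.

13.3333


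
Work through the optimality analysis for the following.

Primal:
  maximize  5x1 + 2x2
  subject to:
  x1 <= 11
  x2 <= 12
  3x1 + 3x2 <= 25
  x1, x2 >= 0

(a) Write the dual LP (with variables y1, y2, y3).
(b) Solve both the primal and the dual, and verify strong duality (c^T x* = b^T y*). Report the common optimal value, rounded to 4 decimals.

The standard primal-dual pair for 'max c^T x s.t. A x <= b, x >= 0' is:
  Dual:  min b^T y  s.t.  A^T y >= c,  y >= 0.

So the dual LP is:
  minimize  11y1 + 12y2 + 25y3
  subject to:
    y1 + 3y3 >= 5
    y2 + 3y3 >= 2
    y1, y2, y3 >= 0

Solving the primal: x* = (8.3333, 0).
  primal value c^T x* = 41.6667.
Solving the dual: y* = (0, 0, 1.6667).
  dual value b^T y* = 41.6667.
Strong duality: c^T x* = b^T y*. Confirmed.

41.6667


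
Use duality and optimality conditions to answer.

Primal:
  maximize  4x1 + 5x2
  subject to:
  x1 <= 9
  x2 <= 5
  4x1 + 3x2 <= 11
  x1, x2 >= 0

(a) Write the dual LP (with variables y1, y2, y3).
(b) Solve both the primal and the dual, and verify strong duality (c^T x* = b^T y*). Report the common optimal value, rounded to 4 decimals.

The standard primal-dual pair for 'max c^T x s.t. A x <= b, x >= 0' is:
  Dual:  min b^T y  s.t.  A^T y >= c,  y >= 0.

So the dual LP is:
  minimize  9y1 + 5y2 + 11y3
  subject to:
    y1 + 4y3 >= 4
    y2 + 3y3 >= 5
    y1, y2, y3 >= 0

Solving the primal: x* = (0, 3.6667).
  primal value c^T x* = 18.3333.
Solving the dual: y* = (0, 0, 1.6667).
  dual value b^T y* = 18.3333.
Strong duality: c^T x* = b^T y*. Confirmed.

18.3333


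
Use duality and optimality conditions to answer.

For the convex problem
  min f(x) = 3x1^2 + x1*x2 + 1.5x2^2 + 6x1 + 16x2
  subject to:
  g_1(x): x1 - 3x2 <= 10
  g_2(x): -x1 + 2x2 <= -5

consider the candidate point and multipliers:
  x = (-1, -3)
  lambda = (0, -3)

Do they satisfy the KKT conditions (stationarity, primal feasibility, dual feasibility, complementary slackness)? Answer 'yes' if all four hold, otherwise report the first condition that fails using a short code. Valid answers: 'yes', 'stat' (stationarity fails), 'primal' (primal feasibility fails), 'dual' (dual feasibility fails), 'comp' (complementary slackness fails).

Gradient of f: grad f(x) = Q x + c = (-3, 6)
Constraint values g_i(x) = a_i^T x - b_i:
  g_1((-1, -3)) = -2
  g_2((-1, -3)) = 0
Stationarity residual: grad f(x) + sum_i lambda_i a_i = (0, 0)
  -> stationarity OK
Primal feasibility (all g_i <= 0): OK
Dual feasibility (all lambda_i >= 0): FAILS
Complementary slackness (lambda_i * g_i(x) = 0 for all i): OK

Verdict: the first failing condition is dual_feasibility -> dual.

dual


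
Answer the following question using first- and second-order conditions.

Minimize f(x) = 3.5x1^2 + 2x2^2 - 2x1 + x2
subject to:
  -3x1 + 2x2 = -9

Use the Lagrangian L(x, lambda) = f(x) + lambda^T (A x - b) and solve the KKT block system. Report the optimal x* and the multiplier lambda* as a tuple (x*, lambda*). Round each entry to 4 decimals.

Form the Lagrangian:
  L(x, lambda) = (1/2) x^T Q x + c^T x + lambda^T (A x - b)
Stationarity (grad_x L = 0): Q x + c + A^T lambda = 0.
Primal feasibility: A x = b.

This gives the KKT block system:
  [ Q   A^T ] [ x     ]   [-c ]
  [ A    0  ] [ lambda ] = [ b ]

Solving the linear system:
  x*      = (1.7188, -1.9219)
  lambda* = (3.3438)
  f(x*)   = 12.3672

x* = (1.7188, -1.9219), lambda* = (3.3438)


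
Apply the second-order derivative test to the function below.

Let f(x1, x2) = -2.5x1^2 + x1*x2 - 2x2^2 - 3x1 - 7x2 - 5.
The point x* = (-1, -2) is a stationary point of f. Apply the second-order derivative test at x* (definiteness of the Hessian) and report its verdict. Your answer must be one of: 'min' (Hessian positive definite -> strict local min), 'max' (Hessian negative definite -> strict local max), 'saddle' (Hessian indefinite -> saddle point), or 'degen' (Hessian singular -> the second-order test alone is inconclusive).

Compute the Hessian H = grad^2 f:
  H = [[-5, 1], [1, -4]]
Verify stationarity: grad f(x*) = H x* + g = (0, 0).
Eigenvalues of H: -5.618, -3.382.
Both eigenvalues < 0, so H is negative definite -> x* is a strict local max.

max


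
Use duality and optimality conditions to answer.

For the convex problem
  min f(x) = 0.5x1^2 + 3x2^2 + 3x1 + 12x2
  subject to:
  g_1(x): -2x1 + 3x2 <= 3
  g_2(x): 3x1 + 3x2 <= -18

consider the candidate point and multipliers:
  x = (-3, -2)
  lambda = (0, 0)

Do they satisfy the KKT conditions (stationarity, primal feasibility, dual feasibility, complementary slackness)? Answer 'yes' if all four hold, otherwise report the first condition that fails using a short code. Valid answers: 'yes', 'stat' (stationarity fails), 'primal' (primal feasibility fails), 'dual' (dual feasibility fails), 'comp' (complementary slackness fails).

Gradient of f: grad f(x) = Q x + c = (0, 0)
Constraint values g_i(x) = a_i^T x - b_i:
  g_1((-3, -2)) = -3
  g_2((-3, -2)) = 3
Stationarity residual: grad f(x) + sum_i lambda_i a_i = (0, 0)
  -> stationarity OK
Primal feasibility (all g_i <= 0): FAILS
Dual feasibility (all lambda_i >= 0): OK
Complementary slackness (lambda_i * g_i(x) = 0 for all i): OK

Verdict: the first failing condition is primal_feasibility -> primal.

primal


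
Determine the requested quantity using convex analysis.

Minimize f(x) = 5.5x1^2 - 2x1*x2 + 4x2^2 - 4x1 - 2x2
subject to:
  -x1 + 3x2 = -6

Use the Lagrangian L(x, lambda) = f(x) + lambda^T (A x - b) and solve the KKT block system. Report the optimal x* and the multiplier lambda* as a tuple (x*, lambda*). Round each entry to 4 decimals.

Form the Lagrangian:
  L(x, lambda) = (1/2) x^T Q x + c^T x + lambda^T (A x - b)
Stationarity (grad_x L = 0): Q x + c + A^T lambda = 0.
Primal feasibility: A x = b.

This gives the KKT block system:
  [ Q   A^T ] [ x     ]   [-c ]
  [ A    0  ] [ lambda ] = [ b ]

Solving the linear system:
  x*      = (0.5684, -1.8105)
  lambda* = (5.8737)
  f(x*)   = 18.2947

x* = (0.5684, -1.8105), lambda* = (5.8737)


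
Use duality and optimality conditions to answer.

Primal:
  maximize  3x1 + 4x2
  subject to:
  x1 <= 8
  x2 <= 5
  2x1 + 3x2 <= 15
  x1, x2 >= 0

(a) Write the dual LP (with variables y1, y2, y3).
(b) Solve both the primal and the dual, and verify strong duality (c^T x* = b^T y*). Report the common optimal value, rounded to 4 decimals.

The standard primal-dual pair for 'max c^T x s.t. A x <= b, x >= 0' is:
  Dual:  min b^T y  s.t.  A^T y >= c,  y >= 0.

So the dual LP is:
  minimize  8y1 + 5y2 + 15y3
  subject to:
    y1 + 2y3 >= 3
    y2 + 3y3 >= 4
    y1, y2, y3 >= 0

Solving the primal: x* = (7.5, 0).
  primal value c^T x* = 22.5.
Solving the dual: y* = (0, 0, 1.5).
  dual value b^T y* = 22.5.
Strong duality: c^T x* = b^T y*. Confirmed.

22.5


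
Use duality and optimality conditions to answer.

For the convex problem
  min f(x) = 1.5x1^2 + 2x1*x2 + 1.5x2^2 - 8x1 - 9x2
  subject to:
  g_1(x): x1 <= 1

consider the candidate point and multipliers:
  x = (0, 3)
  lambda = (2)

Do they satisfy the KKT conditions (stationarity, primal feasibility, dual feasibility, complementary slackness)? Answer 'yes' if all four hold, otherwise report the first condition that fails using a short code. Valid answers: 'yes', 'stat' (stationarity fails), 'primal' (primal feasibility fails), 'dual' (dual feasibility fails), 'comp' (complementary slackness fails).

Gradient of f: grad f(x) = Q x + c = (-2, 0)
Constraint values g_i(x) = a_i^T x - b_i:
  g_1((0, 3)) = -1
Stationarity residual: grad f(x) + sum_i lambda_i a_i = (0, 0)
  -> stationarity OK
Primal feasibility (all g_i <= 0): OK
Dual feasibility (all lambda_i >= 0): OK
Complementary slackness (lambda_i * g_i(x) = 0 for all i): FAILS

Verdict: the first failing condition is complementary_slackness -> comp.

comp


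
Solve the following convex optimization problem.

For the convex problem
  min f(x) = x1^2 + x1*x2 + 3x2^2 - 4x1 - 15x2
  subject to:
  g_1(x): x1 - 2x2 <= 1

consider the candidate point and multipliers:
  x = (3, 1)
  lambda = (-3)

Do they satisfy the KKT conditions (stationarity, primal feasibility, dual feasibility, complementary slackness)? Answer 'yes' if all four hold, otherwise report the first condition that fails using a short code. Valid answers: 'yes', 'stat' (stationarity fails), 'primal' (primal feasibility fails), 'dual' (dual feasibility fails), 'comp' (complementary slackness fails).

Gradient of f: grad f(x) = Q x + c = (3, -6)
Constraint values g_i(x) = a_i^T x - b_i:
  g_1((3, 1)) = 0
Stationarity residual: grad f(x) + sum_i lambda_i a_i = (0, 0)
  -> stationarity OK
Primal feasibility (all g_i <= 0): OK
Dual feasibility (all lambda_i >= 0): FAILS
Complementary slackness (lambda_i * g_i(x) = 0 for all i): OK

Verdict: the first failing condition is dual_feasibility -> dual.

dual
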